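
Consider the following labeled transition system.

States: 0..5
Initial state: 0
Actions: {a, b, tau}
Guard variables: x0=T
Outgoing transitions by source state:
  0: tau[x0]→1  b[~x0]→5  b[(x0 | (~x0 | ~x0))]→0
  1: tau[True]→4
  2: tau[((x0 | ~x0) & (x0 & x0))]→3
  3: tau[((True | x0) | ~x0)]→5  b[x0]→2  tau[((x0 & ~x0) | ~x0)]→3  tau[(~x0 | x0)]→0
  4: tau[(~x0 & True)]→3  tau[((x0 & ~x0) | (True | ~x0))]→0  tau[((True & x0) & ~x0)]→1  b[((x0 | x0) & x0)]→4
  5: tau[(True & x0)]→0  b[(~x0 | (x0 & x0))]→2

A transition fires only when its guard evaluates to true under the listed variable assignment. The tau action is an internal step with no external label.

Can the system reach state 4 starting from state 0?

Answer: REACHABLE

Trace:
Guard filter leaves 11 enabled edge(s).
L0 = {0}
L1 = {1}  total {0,1}
L2 = {4}  total {0,1,4}
R = {0,1,4}
Path to 4: tau·tau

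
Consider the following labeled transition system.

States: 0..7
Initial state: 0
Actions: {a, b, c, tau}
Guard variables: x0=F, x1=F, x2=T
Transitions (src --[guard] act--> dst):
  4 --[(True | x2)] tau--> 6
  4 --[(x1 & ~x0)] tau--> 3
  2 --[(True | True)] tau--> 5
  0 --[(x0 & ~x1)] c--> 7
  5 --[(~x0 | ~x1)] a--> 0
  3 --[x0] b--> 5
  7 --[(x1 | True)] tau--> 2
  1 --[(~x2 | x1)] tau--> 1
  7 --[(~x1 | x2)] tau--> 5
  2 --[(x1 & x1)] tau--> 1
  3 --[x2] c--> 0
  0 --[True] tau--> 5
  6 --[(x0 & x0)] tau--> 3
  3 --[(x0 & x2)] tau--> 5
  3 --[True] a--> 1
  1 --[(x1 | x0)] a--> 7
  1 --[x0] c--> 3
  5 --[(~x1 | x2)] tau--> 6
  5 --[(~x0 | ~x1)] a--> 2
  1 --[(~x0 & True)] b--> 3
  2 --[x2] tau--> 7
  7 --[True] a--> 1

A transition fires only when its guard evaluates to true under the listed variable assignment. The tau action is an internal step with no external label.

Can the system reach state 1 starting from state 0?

Answer: REACHABLE

Trace:
13 transition(s) survive guard evaluation.
Layer 0: {0}
Layer 1: {5}  cumulative {0,5}
Layer 2: {2,6}  cumulative {0,2,5,6}
Layer 3: {7}  cumulative {0,2,5,6,7}
Layer 4: {1}  cumulative {0,1,2,5,6,7}
Layer 5: {3}  cumulative {0,1,2,3,5,6,7}
Reach set: {0,1,2,3,5,6,7}
witness 1: tau·a·tau·a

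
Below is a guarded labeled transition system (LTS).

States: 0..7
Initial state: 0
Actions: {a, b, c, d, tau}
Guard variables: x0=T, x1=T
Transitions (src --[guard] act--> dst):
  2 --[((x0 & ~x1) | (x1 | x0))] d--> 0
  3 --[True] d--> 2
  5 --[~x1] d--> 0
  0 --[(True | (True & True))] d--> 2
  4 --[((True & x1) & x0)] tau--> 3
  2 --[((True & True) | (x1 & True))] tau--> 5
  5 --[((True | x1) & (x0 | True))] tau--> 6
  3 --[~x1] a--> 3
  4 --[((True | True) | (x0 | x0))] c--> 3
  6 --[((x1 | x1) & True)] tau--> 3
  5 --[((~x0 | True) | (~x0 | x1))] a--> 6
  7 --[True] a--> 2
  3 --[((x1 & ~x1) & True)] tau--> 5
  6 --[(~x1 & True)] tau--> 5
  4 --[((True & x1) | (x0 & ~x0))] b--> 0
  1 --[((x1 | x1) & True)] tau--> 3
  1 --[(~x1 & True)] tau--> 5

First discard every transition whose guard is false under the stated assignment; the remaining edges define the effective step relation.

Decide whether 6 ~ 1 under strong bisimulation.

Refine partition for ~:
  round 0: {{0,1,2,3,4,5,6,7}}
  round 1: {{0,3},{1,6},{2},{4},{5},{7}}
6 equivalence class(es) (converged in 2)
[6]={1,6}  [1]={1,6}

Answer: BISIMILAR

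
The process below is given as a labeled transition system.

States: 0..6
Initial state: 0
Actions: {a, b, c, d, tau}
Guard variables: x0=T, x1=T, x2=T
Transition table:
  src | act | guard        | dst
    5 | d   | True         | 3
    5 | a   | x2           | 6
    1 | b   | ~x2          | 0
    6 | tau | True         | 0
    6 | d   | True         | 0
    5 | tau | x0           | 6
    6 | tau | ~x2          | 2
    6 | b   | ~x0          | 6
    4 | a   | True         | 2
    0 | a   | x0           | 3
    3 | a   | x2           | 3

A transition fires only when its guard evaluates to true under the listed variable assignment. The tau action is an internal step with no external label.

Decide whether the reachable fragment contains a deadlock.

R = {0,3}
  0: a→3  [1 exit(s)]
  3: a→3  [1 exit(s)]

Answer: DEADLOCK-FREE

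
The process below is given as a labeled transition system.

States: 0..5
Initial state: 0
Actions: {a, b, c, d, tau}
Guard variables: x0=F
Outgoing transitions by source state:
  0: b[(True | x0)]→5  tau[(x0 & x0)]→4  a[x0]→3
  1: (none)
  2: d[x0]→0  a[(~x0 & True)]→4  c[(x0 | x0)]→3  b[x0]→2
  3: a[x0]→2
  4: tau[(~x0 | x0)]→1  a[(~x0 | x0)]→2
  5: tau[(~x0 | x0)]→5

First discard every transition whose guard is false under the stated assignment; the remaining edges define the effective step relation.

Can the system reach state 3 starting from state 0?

After dropping false guards: 5 live edges.
Layer 0: {0}
Layer 1: {5}  cumulative {0,5}
Reach set: {0,5}

Answer: UNREACHABLE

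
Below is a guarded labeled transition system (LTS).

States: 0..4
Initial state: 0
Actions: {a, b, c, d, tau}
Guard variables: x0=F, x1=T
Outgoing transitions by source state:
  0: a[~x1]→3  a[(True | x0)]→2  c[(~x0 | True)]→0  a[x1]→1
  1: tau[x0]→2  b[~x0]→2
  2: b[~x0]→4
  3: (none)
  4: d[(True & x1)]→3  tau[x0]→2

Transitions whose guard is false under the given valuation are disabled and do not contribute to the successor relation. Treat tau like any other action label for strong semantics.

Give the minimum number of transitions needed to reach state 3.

Layered search for 3:
  L0 = {0}
  L1 = {1,2}
  L2 = {4}
  L3 = {3}
first hit 3 at d=3 via a·b·d

Answer: 3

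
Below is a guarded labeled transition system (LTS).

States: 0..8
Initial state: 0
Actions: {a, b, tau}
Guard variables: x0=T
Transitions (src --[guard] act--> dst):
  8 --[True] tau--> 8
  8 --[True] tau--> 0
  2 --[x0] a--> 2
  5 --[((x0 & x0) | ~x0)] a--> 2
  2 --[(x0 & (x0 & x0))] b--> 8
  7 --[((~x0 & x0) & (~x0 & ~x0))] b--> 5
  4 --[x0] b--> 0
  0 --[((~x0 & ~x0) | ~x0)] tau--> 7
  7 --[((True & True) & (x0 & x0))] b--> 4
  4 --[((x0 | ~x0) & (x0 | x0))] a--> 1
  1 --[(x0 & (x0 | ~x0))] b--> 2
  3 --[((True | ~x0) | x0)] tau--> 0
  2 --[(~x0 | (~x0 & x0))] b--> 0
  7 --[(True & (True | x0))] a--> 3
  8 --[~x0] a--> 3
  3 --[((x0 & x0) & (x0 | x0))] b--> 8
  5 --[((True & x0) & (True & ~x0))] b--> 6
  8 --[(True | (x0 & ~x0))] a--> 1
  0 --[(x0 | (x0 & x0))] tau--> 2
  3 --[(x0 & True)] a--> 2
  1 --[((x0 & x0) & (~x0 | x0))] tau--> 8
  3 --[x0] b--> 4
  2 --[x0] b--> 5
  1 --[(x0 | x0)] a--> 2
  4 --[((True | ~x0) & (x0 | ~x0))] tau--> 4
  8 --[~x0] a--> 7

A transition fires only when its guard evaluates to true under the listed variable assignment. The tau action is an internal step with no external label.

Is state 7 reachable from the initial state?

20 transition(s) survive guard evaluation.
depth 0: {0}
depth 1: {2}  total {0,2}
depth 2: {5,8}  total {0,2,5,8}
depth 3: {1}  total {0,1,2,5,8}
Reach set: {0,1,2,5,8}

Answer: UNREACHABLE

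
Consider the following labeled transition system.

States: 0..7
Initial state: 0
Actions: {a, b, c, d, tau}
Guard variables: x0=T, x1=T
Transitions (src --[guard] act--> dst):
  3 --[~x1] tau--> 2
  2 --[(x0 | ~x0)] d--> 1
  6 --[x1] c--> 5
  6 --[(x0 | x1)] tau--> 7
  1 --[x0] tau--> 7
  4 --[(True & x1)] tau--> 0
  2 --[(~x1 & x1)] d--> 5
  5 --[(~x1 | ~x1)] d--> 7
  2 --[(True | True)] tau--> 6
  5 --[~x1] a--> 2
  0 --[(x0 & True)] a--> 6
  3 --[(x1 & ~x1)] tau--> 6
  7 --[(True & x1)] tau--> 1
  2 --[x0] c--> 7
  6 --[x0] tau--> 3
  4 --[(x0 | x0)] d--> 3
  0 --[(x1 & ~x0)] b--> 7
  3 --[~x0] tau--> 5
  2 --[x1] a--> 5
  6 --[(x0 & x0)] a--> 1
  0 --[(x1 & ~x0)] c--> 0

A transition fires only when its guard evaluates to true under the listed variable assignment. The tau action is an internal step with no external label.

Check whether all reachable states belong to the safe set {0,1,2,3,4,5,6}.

Inv-set: {0,1,2,3,4,5,6}
Reachable = {0,1,3,5,6,7}
  0: safe
  1: safe
  3: safe
  5: safe
  6: safe
  7: outside
witness against invariant: a·tau → 7

Answer: INVARIANT VIOLATED at state 7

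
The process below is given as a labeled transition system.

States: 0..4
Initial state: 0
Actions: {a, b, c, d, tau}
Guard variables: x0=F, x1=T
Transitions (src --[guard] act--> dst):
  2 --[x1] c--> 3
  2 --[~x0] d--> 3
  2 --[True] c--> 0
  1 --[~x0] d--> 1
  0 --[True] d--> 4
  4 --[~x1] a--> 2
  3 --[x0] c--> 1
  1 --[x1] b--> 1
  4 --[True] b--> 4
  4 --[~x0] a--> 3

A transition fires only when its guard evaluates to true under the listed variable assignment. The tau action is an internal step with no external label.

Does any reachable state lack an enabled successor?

Reachable = {0,3,4}
  0: d→4  [1 out]
  3: ∅  [no exit]
  4: a→3  b→4  [2 out]
trace reaching 3: d·a

Answer: DEADLOCK at state 3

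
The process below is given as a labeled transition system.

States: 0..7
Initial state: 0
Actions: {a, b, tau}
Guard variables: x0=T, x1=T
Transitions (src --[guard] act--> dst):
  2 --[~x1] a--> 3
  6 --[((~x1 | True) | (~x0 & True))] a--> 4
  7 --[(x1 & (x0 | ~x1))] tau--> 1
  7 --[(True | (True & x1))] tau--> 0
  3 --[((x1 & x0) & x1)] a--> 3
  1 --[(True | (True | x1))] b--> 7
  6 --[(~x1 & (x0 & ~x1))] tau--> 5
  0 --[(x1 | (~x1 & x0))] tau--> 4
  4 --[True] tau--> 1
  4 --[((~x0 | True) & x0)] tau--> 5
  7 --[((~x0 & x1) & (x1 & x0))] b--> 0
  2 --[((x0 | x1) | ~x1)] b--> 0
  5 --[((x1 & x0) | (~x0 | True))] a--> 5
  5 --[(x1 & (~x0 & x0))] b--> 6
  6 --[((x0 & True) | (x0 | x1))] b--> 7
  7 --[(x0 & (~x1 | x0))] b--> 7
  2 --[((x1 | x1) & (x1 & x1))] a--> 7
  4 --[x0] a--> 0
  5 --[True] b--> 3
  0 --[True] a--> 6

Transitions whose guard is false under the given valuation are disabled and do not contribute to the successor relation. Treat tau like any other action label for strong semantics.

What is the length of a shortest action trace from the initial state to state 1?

Answer: 2

Analysis:
Breadth-first toward 1:
  depth 0: {0}
  depth 1: {4,6}
  depth 2: {1,5,7}
depth(1)=2, e.g. tau·tau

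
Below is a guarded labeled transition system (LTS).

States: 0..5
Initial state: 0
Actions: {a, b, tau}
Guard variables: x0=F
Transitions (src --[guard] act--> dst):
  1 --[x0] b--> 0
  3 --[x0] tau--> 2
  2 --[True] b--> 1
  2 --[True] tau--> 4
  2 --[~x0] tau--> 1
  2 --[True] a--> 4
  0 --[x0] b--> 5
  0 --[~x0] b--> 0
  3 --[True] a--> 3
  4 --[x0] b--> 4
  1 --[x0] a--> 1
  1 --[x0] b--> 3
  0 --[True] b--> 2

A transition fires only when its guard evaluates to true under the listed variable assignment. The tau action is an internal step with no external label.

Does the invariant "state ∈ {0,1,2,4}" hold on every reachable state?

Inv-set: {0,1,2,4}
R = {0,1,2,4}
  0: safe
  1: safe
  2: safe
  4: safe

Answer: INVARIANT HOLDS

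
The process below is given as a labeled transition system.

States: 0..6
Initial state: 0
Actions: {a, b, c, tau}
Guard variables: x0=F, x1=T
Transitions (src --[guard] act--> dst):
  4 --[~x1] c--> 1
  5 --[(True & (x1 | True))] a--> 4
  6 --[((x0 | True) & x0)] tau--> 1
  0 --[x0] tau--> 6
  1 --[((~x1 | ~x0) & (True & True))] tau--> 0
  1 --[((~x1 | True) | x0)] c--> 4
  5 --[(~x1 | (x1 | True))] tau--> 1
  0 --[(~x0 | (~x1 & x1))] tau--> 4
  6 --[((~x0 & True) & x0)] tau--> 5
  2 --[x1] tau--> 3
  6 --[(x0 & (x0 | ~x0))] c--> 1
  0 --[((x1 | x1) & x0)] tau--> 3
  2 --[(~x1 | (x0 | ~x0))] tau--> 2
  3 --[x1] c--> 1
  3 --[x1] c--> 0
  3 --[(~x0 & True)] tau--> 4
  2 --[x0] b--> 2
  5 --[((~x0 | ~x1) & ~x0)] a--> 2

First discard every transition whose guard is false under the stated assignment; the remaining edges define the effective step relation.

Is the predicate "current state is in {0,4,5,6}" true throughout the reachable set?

Allowed set {0,4,5,6}
Reachable = {0,4}
  0: ok
  4: ok

Answer: INVARIANT HOLDS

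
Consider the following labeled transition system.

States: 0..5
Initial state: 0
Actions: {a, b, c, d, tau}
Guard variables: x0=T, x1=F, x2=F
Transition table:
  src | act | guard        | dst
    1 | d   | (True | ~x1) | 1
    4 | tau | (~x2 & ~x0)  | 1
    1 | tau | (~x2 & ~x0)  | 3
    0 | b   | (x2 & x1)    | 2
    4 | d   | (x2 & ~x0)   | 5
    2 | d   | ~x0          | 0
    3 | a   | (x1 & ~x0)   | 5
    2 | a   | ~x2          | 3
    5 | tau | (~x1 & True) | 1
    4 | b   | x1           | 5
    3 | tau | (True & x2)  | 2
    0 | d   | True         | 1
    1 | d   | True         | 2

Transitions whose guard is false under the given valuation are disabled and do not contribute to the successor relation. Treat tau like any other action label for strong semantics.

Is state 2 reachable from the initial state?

Answer: REACHABLE

Working:
Guard filter leaves 5 enabled edge(s).
depth 0: {0}
depth 1: {1}  total {0,1}
depth 2: {2}  total {0,1,2}
depth 3: {3}  total {0,1,2,3}
R = {0,1,2,3}
trace reaching 2: d·d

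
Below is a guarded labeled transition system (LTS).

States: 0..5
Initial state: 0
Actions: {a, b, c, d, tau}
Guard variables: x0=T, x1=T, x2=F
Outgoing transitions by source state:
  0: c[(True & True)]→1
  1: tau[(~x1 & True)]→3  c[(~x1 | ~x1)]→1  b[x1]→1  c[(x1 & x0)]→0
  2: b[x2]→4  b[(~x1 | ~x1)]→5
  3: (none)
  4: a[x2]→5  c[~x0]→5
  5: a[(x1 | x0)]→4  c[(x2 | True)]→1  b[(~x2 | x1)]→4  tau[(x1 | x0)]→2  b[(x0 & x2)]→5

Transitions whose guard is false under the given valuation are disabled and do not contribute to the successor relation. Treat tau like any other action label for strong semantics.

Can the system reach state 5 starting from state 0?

After dropping false guards: 7 live edges.
depth 0: {0}
depth 1: {1}  total {0,1}
Reach set: {0,1}

Answer: UNREACHABLE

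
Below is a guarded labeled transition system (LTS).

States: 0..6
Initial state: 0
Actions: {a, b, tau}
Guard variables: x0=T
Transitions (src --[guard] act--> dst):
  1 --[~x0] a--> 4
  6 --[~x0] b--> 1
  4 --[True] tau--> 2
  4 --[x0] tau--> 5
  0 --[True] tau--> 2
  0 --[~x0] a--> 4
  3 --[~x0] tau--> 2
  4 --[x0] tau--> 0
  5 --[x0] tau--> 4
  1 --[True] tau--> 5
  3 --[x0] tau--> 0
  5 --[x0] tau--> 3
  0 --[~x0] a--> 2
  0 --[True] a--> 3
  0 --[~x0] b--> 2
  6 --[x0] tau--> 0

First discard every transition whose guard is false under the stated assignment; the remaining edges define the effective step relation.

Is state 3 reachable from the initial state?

Guard filter leaves 10 enabled edge(s).
depth 0: {0}
depth 1: {2,3}  cumulative {0,2,3}
R = {0,2,3}
trace reaching 3: a

Answer: REACHABLE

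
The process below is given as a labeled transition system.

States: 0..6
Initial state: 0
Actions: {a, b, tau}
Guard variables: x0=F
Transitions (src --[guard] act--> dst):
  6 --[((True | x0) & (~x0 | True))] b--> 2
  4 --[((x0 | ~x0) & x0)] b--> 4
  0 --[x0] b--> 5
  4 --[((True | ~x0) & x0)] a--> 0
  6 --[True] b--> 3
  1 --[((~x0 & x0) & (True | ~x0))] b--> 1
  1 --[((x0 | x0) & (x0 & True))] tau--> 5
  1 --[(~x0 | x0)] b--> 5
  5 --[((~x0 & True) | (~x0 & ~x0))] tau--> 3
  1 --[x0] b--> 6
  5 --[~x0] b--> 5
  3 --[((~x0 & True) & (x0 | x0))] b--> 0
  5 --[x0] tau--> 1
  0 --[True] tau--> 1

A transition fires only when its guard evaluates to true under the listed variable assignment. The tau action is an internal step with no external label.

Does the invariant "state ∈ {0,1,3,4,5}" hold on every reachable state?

Allowed set {0,1,3,4,5}
R = {0,1,3,5}
  0: ok
  1: ok
  3: ok
  5: ok

Answer: INVARIANT HOLDS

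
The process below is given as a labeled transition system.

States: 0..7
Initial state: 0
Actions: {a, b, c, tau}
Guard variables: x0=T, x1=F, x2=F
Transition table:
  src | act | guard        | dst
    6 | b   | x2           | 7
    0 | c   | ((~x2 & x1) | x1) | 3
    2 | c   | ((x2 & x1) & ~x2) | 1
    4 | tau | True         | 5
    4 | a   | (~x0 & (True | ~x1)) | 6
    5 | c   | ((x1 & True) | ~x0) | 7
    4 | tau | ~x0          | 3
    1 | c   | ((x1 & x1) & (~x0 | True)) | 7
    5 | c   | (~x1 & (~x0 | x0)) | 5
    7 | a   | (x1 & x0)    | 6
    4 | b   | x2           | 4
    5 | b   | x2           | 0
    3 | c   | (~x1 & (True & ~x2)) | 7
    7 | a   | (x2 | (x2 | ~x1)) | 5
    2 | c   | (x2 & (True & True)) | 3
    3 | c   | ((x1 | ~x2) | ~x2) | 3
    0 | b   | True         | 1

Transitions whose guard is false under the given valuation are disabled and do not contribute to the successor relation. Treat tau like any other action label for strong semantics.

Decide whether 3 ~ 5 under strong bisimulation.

Refine partition for ~:
  round 0: {{0,1,2,3,4,5,6,7}}
  round 1: {{0},{1,2,6},{3,5},{4},{7}}
  round 2: {{0},{1,2,6},{3},{4},{5},{7}}
6 equivalence class(es) (converged in 3)
3∈{3}, 5∈{5}

Answer: NOT BISIMILAR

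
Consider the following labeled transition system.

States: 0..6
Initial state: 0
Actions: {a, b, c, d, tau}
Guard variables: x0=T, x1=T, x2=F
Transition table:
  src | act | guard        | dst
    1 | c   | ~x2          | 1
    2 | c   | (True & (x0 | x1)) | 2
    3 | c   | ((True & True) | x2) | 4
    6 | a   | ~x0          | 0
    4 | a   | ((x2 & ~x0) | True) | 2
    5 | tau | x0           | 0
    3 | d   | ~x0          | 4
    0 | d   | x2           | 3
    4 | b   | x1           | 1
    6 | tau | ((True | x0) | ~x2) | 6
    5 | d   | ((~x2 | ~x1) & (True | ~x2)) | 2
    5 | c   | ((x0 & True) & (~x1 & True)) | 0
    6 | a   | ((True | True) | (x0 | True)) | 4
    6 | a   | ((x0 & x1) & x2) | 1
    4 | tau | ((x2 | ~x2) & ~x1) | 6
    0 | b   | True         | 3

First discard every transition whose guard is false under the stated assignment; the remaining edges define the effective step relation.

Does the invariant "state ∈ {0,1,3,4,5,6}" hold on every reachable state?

Allowed set {0,1,3,4,5,6}
R = {0,1,2,3,4}
  0: safe
  1: safe
  2: outside
  3: safe
  4: safe
reach 2 via b·c·a — violates

Answer: INVARIANT VIOLATED at state 2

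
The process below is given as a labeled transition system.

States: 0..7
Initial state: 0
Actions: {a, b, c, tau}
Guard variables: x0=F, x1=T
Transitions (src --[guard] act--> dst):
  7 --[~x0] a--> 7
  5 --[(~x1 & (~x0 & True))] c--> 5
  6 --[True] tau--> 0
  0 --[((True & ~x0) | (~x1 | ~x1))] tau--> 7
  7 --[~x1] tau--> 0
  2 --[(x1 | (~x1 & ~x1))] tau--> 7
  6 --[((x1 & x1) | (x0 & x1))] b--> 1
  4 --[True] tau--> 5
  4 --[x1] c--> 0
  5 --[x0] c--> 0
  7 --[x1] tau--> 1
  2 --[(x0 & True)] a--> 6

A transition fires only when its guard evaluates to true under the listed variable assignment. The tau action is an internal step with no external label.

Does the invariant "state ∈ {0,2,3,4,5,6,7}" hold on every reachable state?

Answer: INVARIANT VIOLATED at state 1

Analysis:
Safe = {0,2,3,4,5,6,7}
Reach set: {0,1,7}
  0: ✓
  1: VIOLATES
  7: ✓
counterexample path to 1: tau·tau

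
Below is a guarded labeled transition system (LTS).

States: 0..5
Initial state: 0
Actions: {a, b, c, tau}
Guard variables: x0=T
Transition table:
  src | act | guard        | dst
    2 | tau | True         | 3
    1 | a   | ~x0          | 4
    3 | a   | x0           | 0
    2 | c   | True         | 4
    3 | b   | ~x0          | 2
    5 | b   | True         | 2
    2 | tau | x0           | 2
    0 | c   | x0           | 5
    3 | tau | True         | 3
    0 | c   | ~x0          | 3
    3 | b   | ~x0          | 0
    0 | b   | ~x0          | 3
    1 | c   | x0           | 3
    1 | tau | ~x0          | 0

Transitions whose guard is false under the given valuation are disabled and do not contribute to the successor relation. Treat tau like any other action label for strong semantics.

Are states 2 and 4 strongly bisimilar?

Answer: NOT BISIMILAR

Analysis:
Refine partition for ~:
  π0 = {{0,1,2,3,4,5}}
  π1 = {{0,1},{2},{3},{4},{5}}
  π2 = {{0},{1},{2},{3},{4},{5}}
Fixed point at round 3; 6 class(es).
2∈{2}, 4∈{4}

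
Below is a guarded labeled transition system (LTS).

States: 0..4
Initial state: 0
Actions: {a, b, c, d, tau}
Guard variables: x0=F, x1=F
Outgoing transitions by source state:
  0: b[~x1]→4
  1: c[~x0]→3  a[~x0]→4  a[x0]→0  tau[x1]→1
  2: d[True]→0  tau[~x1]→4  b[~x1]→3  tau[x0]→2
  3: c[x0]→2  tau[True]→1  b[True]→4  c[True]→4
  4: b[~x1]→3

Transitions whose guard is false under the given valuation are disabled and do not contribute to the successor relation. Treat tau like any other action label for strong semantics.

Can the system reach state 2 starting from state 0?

After dropping false guards: 10 live edges.
depth 0: {0}
depth 1: {4}  total {0,4}
depth 2: {3}  total {0,3,4}
depth 3: {1}  total {0,1,3,4}
Reach set: {0,1,3,4}

Answer: UNREACHABLE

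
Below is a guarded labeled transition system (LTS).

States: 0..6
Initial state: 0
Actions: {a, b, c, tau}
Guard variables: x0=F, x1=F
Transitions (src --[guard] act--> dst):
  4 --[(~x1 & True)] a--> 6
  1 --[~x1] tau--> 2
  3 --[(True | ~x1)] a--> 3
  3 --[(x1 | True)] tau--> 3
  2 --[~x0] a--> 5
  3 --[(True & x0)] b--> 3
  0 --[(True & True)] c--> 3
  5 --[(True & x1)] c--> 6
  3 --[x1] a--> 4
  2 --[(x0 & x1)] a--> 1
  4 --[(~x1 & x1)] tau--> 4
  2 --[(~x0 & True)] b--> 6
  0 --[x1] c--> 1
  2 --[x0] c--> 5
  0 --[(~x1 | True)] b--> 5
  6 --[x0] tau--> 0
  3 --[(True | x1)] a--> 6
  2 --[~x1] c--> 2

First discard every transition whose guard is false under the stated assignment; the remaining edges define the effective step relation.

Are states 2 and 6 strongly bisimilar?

Answer: NOT BISIMILAR

Analysis:
Compute ~ classes (split until stable):
  round 0: {{0,1,2,3,4,5,6}}
  round 1: {{0},{1},{2},{3},{4},{5,6}}
Fixed point at round 2; 6 class(es).
[2]={2}  [6]={5,6}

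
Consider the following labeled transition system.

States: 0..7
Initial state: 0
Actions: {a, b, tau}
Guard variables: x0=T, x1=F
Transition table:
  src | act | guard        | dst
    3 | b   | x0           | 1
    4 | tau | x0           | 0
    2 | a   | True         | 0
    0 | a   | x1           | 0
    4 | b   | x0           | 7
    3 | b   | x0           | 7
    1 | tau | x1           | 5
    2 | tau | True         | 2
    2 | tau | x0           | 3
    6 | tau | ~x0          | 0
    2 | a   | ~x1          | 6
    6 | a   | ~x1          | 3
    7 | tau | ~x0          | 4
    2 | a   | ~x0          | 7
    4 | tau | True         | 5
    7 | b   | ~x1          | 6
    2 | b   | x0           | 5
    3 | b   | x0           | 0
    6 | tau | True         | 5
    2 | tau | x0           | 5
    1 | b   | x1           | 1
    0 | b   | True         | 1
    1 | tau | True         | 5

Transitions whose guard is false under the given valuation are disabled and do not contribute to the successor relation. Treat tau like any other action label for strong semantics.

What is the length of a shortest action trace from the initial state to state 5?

Answer: 2

Analysis:
Breadth-first toward 5:
  depth 0: {0}
  depth 1: {1}
  depth 2: {5}
5 enters at depth 2; path b·tau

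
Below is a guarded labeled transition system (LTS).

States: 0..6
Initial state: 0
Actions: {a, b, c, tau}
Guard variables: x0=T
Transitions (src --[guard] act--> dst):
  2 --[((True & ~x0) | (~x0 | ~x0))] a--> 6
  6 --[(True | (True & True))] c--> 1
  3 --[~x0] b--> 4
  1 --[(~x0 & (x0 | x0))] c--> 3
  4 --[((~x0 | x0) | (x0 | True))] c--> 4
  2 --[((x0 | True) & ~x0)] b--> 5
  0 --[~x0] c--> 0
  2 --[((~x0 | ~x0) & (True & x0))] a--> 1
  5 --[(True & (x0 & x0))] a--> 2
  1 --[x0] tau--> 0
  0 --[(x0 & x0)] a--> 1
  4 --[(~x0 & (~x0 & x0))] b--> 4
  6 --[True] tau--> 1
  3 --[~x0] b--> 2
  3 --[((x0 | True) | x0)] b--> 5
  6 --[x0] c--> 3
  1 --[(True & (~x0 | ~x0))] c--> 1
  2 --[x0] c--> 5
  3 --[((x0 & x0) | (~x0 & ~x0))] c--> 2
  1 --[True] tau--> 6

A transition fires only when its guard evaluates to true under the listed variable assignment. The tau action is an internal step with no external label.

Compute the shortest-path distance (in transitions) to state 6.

Answer: 2

Working:
BFS to 6:
  depth 0: {0}
  depth 1: {1}
  depth 2: {6}
first hit 6 at d=2 via a·tau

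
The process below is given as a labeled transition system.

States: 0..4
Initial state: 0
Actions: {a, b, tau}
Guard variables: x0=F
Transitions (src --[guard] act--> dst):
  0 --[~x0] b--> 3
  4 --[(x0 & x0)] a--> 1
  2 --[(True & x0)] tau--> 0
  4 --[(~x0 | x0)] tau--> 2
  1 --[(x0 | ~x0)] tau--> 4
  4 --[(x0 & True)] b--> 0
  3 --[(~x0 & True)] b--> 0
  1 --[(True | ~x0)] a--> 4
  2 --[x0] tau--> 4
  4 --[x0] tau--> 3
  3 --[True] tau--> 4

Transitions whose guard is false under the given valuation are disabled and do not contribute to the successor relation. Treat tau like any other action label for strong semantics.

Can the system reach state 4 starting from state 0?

Guard filter leaves 6 enabled edge(s).
depth 0: {0}
depth 1: {3}  cumulative {0,3}
depth 2: {4}  cumulative {0,3,4}
depth 3: {2}  cumulative {0,2,3,4}
R = {0,2,3,4}
witness 4: b·tau

Answer: REACHABLE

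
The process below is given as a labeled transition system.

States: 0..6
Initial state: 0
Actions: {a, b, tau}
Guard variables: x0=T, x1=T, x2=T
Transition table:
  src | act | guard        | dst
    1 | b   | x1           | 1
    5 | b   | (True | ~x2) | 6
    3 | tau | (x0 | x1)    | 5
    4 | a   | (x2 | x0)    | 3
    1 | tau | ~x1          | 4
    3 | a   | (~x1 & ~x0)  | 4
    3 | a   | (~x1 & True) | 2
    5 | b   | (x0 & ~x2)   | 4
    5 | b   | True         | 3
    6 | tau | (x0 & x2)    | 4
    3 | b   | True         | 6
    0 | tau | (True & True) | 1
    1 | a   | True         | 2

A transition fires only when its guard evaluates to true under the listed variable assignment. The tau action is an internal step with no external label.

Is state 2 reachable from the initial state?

Answer: REACHABLE

Trace:
9 transition(s) survive guard evaluation.
L0 = {0}
L1 = {1}  cumulative {0,1}
L2 = {2}  cumulative {0,1,2}
Reach set: {0,1,2}
witness 2: tau·a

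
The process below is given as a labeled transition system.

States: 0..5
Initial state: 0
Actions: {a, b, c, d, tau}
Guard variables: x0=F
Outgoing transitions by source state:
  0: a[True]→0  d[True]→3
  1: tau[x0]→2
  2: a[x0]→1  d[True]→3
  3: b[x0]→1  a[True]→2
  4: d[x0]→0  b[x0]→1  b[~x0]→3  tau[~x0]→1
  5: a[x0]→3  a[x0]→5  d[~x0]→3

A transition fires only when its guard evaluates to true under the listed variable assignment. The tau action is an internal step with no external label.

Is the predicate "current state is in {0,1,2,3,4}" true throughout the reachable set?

Answer: INVARIANT HOLDS

Analysis:
Allowed set {0,1,2,3,4}
Reach set: {0,2,3}
  0: ✓
  2: ✓
  3: ✓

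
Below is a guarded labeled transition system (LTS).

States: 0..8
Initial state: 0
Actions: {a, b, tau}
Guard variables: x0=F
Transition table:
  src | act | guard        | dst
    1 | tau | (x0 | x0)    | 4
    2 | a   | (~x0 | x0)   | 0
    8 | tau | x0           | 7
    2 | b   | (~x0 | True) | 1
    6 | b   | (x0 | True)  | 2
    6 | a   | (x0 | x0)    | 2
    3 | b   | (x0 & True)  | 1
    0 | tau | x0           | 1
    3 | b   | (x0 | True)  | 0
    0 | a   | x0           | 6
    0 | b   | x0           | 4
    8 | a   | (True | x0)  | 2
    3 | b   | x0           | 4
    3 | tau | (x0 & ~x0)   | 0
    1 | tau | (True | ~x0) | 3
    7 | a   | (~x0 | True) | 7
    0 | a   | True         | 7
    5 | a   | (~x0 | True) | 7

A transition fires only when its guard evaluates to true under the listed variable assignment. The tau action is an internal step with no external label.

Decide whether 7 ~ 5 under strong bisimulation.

Answer: BISIMILAR

Analysis:
Bisimulation quotient by refinement:
  round 0: {{0,1,2,3,4,5,6,7,8}}
  round 1: {{0,5,7,8},{1},{2},{3,6},{4}}
  round 2: {{0,5,7},{1},{2},{3},{4},{6},{8}}
7 equivalence class(es) (converged in 3)
class of 7: {0,5,7}; class of 5: {0,5,7}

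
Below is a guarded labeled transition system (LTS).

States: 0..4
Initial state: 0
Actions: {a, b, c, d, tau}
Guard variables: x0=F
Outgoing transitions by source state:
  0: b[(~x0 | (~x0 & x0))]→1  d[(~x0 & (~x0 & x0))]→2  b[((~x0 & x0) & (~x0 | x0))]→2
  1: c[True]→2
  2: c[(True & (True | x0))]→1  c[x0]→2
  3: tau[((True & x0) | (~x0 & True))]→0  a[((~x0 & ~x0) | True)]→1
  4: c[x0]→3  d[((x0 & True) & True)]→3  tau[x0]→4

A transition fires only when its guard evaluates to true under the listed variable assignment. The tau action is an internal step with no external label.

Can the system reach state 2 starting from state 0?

Answer: REACHABLE

Trace:
5 transition(s) survive guard evaluation.
Layer 0: {0}
Layer 1: {1}  total {0,1}
Layer 2: {2}  total {0,1,2}
Reach set: {0,1,2}
Path to 2: b·c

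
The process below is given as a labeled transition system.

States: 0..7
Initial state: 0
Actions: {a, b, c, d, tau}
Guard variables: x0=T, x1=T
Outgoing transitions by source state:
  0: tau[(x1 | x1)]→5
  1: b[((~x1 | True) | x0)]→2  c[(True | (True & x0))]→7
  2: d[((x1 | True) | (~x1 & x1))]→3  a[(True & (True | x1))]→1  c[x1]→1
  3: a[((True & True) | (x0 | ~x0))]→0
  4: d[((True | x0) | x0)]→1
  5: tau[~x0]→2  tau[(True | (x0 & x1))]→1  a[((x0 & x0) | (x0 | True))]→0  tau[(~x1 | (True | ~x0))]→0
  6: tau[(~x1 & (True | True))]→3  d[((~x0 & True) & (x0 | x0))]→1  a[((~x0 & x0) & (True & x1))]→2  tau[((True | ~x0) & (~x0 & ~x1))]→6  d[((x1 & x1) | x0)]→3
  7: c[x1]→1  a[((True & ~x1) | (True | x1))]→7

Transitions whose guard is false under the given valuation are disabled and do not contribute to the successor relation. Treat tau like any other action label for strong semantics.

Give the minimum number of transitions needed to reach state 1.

Layered search for 1:
  depth 0: {0}
  depth 1: {5}
  depth 2: {1}
1 enters at depth 2; path tau·tau

Answer: 2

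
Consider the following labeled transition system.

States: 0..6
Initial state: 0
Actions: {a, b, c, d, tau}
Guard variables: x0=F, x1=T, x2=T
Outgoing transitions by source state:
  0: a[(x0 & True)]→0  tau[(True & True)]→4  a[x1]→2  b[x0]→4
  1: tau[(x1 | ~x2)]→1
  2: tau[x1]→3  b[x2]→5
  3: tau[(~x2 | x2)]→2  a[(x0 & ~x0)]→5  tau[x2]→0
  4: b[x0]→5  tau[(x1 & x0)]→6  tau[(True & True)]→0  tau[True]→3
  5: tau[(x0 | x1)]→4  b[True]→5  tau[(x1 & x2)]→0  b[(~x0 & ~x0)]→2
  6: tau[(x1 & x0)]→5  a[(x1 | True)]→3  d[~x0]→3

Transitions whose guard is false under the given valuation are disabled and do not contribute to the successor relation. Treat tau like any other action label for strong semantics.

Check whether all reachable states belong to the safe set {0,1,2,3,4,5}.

Safe = {0,1,2,3,4,5}
Reach set: {0,2,3,4,5}
  0: ✓
  2: ✓
  3: ✓
  4: ✓
  5: ✓

Answer: INVARIANT HOLDS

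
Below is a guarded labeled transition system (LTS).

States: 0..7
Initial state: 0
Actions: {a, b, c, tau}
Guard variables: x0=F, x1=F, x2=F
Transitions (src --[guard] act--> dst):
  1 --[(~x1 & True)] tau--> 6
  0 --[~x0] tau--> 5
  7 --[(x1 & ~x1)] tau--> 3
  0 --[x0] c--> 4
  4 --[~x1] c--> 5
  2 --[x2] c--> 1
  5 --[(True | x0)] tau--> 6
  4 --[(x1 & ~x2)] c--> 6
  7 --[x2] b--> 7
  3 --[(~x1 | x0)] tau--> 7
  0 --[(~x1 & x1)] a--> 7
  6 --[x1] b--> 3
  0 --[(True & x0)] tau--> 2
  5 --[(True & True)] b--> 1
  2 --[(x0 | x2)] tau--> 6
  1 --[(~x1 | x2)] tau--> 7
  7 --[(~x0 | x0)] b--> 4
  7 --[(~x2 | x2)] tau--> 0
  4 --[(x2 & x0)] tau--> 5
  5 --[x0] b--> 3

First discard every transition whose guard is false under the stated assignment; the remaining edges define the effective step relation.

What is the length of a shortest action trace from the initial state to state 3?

Breadth-first toward 3:
  L0 = {0}
  L1 = {5}
  L2 = {1,6}
  L3 = {7}
  L4 = {4}
3 never appears.

Answer: UNREACHABLE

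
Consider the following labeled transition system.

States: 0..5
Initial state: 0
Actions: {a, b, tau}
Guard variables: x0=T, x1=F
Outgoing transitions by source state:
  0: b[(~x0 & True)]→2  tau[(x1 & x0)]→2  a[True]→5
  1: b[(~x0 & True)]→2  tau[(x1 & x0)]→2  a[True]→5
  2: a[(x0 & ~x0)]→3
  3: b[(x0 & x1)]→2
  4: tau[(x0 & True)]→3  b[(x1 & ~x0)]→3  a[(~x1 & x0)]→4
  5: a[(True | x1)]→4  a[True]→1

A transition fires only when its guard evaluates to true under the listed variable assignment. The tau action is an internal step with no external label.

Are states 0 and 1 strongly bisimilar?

Answer: BISIMILAR

Trace:
Bisimulation quotient by refinement:
  π0 = {{0,1,2,3,4,5}}
  π1 = {{0,1,5},{2,3},{4}}
  π2 = {{0,1},{2,3},{4},{5}}
stable after 3 split(s): 4 block(s)
class of 0: {0,1}; class of 1: {0,1}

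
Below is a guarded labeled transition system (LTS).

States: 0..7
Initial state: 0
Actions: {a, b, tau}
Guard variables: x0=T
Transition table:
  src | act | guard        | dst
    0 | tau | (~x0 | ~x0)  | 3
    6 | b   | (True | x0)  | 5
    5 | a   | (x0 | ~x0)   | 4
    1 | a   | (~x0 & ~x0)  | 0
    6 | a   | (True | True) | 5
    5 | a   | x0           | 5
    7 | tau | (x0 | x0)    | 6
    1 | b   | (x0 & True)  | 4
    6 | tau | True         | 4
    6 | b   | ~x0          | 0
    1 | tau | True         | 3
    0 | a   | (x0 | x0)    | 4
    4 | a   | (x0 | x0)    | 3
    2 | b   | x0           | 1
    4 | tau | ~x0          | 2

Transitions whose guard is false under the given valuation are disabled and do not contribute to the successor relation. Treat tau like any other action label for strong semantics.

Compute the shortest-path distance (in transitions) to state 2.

Breadth-first toward 2:
  L0 = {0}
  L1 = {4}
  L2 = {3}
2 never appears.

Answer: UNREACHABLE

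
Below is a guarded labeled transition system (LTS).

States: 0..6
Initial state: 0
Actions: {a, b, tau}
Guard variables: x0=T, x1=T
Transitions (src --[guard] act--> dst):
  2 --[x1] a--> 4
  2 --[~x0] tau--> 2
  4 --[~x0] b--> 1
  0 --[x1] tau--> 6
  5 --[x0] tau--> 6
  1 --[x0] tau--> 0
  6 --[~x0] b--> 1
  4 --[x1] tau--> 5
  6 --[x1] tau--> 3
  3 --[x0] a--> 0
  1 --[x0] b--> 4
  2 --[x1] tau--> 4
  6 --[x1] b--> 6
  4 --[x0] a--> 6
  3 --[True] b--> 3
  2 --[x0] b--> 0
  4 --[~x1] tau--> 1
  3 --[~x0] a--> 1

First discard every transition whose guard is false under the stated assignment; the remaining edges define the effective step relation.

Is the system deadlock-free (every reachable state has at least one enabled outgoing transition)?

Reach set: {0,3,6}
  0: tau→6  [1 out]
  3: a→0  b→3  [2 out]
  6: b→6  tau→3  [2 out]

Answer: DEADLOCK-FREE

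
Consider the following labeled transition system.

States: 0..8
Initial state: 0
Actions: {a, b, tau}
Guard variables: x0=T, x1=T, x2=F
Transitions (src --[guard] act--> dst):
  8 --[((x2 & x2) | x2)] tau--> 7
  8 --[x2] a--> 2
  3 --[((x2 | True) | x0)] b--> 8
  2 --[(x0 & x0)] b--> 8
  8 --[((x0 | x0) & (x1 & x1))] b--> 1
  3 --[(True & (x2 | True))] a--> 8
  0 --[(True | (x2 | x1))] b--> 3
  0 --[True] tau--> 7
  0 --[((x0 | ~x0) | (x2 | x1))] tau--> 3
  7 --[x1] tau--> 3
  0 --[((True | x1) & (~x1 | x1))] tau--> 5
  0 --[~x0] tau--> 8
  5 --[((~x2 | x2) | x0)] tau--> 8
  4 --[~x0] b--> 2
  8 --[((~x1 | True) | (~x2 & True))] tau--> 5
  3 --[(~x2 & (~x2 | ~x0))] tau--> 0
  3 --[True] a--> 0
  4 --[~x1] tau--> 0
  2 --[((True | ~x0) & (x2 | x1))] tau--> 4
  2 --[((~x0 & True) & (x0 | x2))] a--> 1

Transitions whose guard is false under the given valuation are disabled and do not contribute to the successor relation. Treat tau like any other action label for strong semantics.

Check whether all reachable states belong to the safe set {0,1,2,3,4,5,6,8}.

Allowed set {0,1,2,3,4,5,6,8}
Reach set: {0,1,3,5,7,8}
  0: safe
  1: safe
  3: safe
  5: safe
  7: ✗ unsafe
  8: safe
reach 7 via tau — violates

Answer: INVARIANT VIOLATED at state 7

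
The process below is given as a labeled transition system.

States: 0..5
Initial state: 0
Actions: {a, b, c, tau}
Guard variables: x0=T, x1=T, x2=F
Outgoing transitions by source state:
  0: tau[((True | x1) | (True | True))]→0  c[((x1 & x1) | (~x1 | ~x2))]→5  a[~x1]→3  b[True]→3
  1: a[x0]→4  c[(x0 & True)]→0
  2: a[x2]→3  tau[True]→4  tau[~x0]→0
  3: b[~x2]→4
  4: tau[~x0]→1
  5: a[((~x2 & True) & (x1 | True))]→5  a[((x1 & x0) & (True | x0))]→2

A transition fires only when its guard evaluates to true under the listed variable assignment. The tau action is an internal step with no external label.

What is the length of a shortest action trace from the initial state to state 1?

Answer: UNREACHABLE

Analysis:
Breadth-first toward 1:
  L0 = {0}
  L1 = {3,5}
  L2 = {2,4}
1 never appears.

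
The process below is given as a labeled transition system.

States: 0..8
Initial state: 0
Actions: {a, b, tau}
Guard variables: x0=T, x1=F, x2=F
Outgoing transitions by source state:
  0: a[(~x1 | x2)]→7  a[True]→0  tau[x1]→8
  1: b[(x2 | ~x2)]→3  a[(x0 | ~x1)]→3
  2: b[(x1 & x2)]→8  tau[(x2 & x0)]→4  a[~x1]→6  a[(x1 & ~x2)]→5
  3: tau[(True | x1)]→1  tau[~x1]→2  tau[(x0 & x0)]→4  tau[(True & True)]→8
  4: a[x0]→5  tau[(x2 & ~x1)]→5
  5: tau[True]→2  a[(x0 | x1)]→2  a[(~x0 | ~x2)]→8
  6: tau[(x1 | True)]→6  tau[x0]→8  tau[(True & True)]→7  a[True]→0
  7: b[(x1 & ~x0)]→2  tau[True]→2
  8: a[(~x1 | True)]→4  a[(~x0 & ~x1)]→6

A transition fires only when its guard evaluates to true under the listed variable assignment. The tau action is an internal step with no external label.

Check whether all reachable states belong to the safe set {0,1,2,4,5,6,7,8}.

Answer: INVARIANT HOLDS

Trace:
Inv-set: {0,1,2,4,5,6,7,8}
Reach set: {0,2,4,5,6,7,8}
  0: safe
  2: safe
  4: safe
  5: safe
  6: safe
  7: safe
  8: safe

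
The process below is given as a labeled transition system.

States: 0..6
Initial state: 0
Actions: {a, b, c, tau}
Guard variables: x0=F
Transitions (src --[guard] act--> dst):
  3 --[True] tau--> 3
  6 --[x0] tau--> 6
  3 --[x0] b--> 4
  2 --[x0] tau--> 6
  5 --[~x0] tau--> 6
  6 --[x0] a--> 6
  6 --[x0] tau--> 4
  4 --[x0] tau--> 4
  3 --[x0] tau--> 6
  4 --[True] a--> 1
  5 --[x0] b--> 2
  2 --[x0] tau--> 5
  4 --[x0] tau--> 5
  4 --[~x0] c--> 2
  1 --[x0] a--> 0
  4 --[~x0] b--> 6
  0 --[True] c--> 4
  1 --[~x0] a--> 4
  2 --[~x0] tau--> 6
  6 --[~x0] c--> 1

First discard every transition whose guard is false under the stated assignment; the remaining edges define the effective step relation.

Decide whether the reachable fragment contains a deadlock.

Answer: DEADLOCK-FREE

Analysis:
Reach set: {0,1,2,4,6}
  0: c→4  [1 out]
  1: a→4  [1 out]
  2: tau→6  [1 out]
  4: a→1  b→6  c→2  [3 out]
  6: c→1  [1 out]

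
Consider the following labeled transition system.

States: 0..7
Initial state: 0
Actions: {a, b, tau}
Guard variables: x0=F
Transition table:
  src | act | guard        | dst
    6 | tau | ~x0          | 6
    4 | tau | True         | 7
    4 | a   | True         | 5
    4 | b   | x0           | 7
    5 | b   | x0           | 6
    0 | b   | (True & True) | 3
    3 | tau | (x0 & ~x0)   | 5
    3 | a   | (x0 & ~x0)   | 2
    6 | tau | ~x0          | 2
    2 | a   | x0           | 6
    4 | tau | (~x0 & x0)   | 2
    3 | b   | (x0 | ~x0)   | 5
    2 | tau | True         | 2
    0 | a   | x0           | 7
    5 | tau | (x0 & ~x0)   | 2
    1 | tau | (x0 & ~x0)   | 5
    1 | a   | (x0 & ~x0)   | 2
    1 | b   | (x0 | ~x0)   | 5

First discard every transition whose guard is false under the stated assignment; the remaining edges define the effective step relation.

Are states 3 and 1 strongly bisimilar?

Answer: BISIMILAR

Analysis:
Compute ~ classes (split until stable):
  P[0] = {{0,1,2,3,4,5,6,7}}
  P[1] = {{0,1,3},{2,6},{4},{5,7}}
  P[2] = {{0},{1,3},{2,6},{4},{5,7}}
5 equivalence class(es) (converged in 3)
[3]={1,3}  [1]={1,3}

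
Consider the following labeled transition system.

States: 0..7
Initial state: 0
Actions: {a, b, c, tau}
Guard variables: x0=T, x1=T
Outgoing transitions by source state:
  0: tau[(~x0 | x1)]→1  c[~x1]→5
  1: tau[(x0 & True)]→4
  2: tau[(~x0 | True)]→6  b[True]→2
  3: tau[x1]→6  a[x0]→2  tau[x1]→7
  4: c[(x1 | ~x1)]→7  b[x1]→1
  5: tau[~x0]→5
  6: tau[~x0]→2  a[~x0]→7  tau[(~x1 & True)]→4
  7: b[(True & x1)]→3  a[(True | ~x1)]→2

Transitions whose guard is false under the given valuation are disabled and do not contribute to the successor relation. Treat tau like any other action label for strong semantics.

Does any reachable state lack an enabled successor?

Answer: DEADLOCK at state 6

Analysis:
R = {0,1,2,3,4,6,7}
  0: tau→1  [1 out]
  1: tau→4  [1 out]
  2: b→2  tau→6  [2 out]
  3: a→2  tau→6  tau→7  [3 out]
  4: b→1  c→7  [2 out]
  6: ∅  [STUCK]
  7: a→2  b→3  [2 out]
Path to 6: tau·tau·c·b·tau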